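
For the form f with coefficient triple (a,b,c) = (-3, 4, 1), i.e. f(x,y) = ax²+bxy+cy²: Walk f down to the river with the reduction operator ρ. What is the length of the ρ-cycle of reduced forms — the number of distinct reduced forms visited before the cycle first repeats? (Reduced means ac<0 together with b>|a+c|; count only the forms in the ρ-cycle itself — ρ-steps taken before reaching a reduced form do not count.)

D = 28, ⌊√D⌋ = 5
river: ρ → (1,4,-3)
river: ρ → (-3,2,2)
river: ρ → (2,2,-3)
river: ρ → (-3,4,1)
ρ-cycle length = 4 (tail of 0 descent steps not counted)

4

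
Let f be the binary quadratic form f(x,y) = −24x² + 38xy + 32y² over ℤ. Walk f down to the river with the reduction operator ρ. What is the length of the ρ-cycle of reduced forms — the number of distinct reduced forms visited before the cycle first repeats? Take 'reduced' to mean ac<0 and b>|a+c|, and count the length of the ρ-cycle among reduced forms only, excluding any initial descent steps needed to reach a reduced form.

D = 4516, ⌊√D⌋ = 67
river: ρ → (32,26,-30)
river: ρ → (-30,34,28)
river: ρ → (28,22,-36)
river: ρ → (-36,50,14)
river: ρ → (14,62,-12)
river: ρ → (-12,58,24)
river: ρ → (24,38,-32)
river: ρ → (-32,26,30)
river: ρ → (30,34,-28)
river: ρ → (-28,22,36)
river: ρ → (36,50,-14)
river: ρ → (-14,62,12)
river: ρ → (12,58,-24)
river: ρ → (-24,38,32)
ρ-cycle length = 14 (tail of 0 descent steps not counted)

14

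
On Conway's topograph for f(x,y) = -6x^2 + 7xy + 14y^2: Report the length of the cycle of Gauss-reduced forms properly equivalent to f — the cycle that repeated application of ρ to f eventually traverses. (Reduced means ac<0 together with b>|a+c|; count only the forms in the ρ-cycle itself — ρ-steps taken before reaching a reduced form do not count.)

D = 385, ⌊√D⌋ = 19
descent: ρ → (14,-7,-6)
descent: ρ → (-6,19,1)  [lands on river]
river: ρ → (1,19,-6)
river: ρ → (-6,17,4)
river: ρ → (4,15,-10)
river: ρ → (-10,5,9)
river: ρ → (9,13,-6)
river: ρ → (-6,11,11)
river: ρ → (11,11,-6)
river: ρ → (-6,13,9)
river: ρ → (9,5,-10)
river: ρ → (-10,15,4)
river: ρ → (4,17,-6)
ρ-cycle length = 12 (tail of 2 descent steps not counted)

12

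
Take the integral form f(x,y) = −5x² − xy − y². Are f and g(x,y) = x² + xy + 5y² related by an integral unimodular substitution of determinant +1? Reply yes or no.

D₁ = -19, D₂ = -19
f is negative-definite; reduce −f:
−f: flip: (5,1,1)→(1,-1,5)
−f: translate: b→1 (≡-1 mod 2), so (1,-1,5)→(1,1,5)
−f: reduced (well bottom): (1,1,5) with a≤c, −a<b≤a
flip sign back: reduced form of f is (-1,-1,-5)
g: reduced (well bottom): (1,1,5) with a≤c, −a<b≤a
reduced forms (-1, -1, -5) vs (1, 1, 5) ⇒ inequivalent

no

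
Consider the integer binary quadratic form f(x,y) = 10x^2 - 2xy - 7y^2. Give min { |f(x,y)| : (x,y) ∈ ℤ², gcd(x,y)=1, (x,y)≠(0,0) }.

descent: ρ → (-7,16,1)  [lands on river]
river: ρ → (1,16,-7)
river: ρ → (-7,12,5)
river: ρ → (5,8,-11)
river: ρ → (-11,14,2)
river: ρ → (2,14,-11)
river: ρ → (-11,8,5)
river: ρ → (5,12,-7)
closes: descent 1, river 8
min |a| on river = 1

1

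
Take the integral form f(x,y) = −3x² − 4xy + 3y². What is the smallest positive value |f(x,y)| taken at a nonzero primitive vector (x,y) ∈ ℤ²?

descent: ρ → (3,4,-3)  [lands on river]
river: ρ → (-3,2,4)
river: ρ → (4,6,-1)
river: ρ → (-1,6,4)
river: ρ → (4,2,-3)
river: ρ → (-3,4,3)
river: ρ → (3,2,-4)
river: ρ → (-4,6,1)
river: ρ → (1,6,-4)
river: ρ → (-4,2,3)
closes: descent 1, river 10
min |a| on river = 1

1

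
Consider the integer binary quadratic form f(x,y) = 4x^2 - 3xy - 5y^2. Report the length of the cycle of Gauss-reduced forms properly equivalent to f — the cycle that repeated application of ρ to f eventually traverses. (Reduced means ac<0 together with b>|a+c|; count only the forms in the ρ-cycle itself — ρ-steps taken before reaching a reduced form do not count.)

D = 89, ⌊√D⌋ = 9
descent: ρ → (-5,3,4)  [lands on river]
river: ρ → (4,5,-4)
river: ρ → (-4,3,5)
river: ρ → (5,7,-2)
river: ρ → (-2,9,1)
river: ρ → (1,9,-2)
river: ρ → (-2,7,5)
river: ρ → (5,3,-4)
river: ρ → (-4,5,4)
river: ρ → (4,3,-5)
river: ρ → (-5,7,2)
river: ρ → (2,9,-1)
river: ρ → (-1,9,2)
river: ρ → (2,7,-5)
ρ-cycle length = 14 (tail of 1 descent step not counted)

14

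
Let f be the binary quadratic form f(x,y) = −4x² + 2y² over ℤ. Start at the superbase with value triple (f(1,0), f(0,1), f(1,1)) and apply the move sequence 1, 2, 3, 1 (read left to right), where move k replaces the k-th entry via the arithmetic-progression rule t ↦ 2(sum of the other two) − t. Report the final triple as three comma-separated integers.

start (-4,2,-2) = (f(1,0),f(0,1),f(1,1))
replace slot 1: 2·(2+(-2)) − (-4) = 4 → (4,2,-2)
replace slot 2: 2·(4+(-2)) − 2 = 2 → (4,2,-2)
replace slot 3: 2·(4+2) − (-2) = 14 → (4,2,14)
replace slot 1: 2·(2+14) − 4 = 28 → (28,2,14)

28,2,14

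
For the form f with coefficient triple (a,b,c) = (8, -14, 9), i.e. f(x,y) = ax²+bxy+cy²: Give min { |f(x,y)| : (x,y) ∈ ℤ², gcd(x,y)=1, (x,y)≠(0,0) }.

translate: b→2 (≡-14 mod 16), so (8,-14,9)→(8,2,3)
flip: (8,2,3)→(3,-2,8)
reduced (well bottom): (3,-2,8) with a≤c, −a<b≤a
well minimum = a = 3

3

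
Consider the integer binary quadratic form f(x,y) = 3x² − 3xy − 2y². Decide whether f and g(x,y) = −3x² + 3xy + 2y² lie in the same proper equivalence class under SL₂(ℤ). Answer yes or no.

D₁ = 33, D₂ = 33
river cycle of f (length 4): (-2, 3, 3), (3, 3, -2), (-2, 5, 1), (1, 5, -2)
river cycle of g (length 4): (2, 5, -1), (-1, 5, 2), (2, 3, -3), (-3, 3, 2)
cycles differ ⇒ inequivalent

no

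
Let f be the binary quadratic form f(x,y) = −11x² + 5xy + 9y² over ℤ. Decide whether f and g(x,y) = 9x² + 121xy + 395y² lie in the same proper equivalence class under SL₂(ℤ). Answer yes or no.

D₁ = 421, D₂ = 421
river cycle of f (length 26): (9, 13, -7), (-7, 15, 7), (7, 13, -9), (-9, 5, 11), (11, 17, -3), (-3, 19, 5), (5, 11, -15), (-15, 19, 1), (1, 19, -15), (-15, 11, 5), … (16 more)
river cycle of g (length 26): (9, 13, -7), (-7, 15, 7), (7, 13, -9), (-9, 5, 11), (11, 17, -3), (-3, 19, 5), (5, 11, -15), (-15, 19, 1), (1, 19, -15), (-15, 11, 5), … (16 more)
cycles coincide ⇒ equivalent

yes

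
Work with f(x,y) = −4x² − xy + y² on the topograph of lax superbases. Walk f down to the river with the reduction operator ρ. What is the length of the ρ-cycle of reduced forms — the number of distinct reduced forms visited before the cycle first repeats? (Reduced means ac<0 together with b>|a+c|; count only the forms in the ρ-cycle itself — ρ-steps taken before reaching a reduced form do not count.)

D = 17, ⌊√D⌋ = 4
descent: ρ → (1,3,-2)  [lands on river]
river: ρ → (-2,1,2)
river: ρ → (2,3,-1)
river: ρ → (-1,3,2)
river: ρ → (2,1,-2)
river: ρ → (-2,3,1)
ρ-cycle length = 6 (tail of 1 descent step not counted)

6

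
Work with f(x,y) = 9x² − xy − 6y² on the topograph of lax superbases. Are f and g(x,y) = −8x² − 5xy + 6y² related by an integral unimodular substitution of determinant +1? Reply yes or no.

D₁ = 217, D₂ = 217
river cycle of f (length 16): (-6, 13, 2), (2, 11, -12), (-12, 13, 1), (1, 13, -12), (-12, 11, 2), (2, 13, -6), (-6, 11, 4), (4, 13, -3), (-3, 11, 8), (8, 5, -6), … (6 more)
river cycle of g (length 16): (6, 5, -8), (-8, 11, 3), (3, 13, -4), (-4, 11, 6), (6, 13, -2), (-2, 11, 12), (12, 13, -1), (-1, 13, 12), (12, 11, -2), (-2, 13, 6), … (6 more)
cycles differ ⇒ inequivalent

no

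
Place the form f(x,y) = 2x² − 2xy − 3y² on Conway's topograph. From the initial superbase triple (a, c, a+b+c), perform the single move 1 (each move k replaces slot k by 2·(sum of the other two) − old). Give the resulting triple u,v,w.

start (2,-3,-3) = (f(1,0),f(0,1),f(1,1))
replace slot 1: 2·((-3)+(-3)) − 2 = -14 → (-14,-3,-3)

-14,-3,-3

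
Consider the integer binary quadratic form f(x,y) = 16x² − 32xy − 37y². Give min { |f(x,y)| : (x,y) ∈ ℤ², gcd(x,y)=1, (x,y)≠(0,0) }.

descent: ρ → (-37,32,16)  [lands on river]
river: ρ → (16,32,-37)
river: ρ → (-37,42,11)
river: ρ → (11,46,-29)
river: ρ → (-29,12,28)
river: ρ → (28,44,-13)
river: ρ → (-13,34,43)
river: ρ → (43,52,-4)
river: ρ → (-4,52,43)
river: ρ → (43,34,-13)
river: ρ → (-13,44,28)
river: ρ → (28,12,-29)
river: ρ → (-29,46,11)
river: ρ → (11,42,-37)
closes: descent 1, river 14
min |a| on river = 4

4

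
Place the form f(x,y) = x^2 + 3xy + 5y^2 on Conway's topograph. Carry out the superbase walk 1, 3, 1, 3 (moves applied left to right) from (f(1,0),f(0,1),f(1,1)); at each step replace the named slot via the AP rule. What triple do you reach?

start (1,5,9) = (f(1,0),f(0,1),f(1,1))
replace slot 1: 2·(5+9) − 1 = 27 → (27,5,9)
replace slot 3: 2·(27+5) − 9 = 55 → (27,5,55)
replace slot 1: 2·(5+55) − 27 = 93 → (93,5,55)
replace slot 3: 2·(93+5) − 55 = 141 → (93,5,141)

93,5,141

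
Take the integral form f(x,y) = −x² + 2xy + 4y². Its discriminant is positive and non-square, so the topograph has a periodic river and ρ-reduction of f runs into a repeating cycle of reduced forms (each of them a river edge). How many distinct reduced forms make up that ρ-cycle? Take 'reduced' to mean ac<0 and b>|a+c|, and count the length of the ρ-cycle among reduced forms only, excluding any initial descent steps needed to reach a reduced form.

D = 20, ⌊√D⌋ = 4
descent: ρ → (4,-2,-1)
descent: ρ → (-1,4,1)  [lands on river]
river: ρ → (1,4,-1)
ρ-cycle length = 2 (tail of 2 descent steps not counted)

2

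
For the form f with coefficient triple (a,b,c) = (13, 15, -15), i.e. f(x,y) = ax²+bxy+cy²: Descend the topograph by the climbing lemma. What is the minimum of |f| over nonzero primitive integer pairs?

river: ρ → (-15,15,13)
river: ρ → (13,11,-17)
river: ρ → (-17,23,7)
river: ρ → (7,19,-23)
river: ρ → (-23,27,3)
river: ρ → (3,27,-23)
river: ρ → (-23,19,7)
river: ρ → (7,23,-17)
river: ρ → (-17,11,13)
river: ρ → (13,15,-15)
closes: descent 0, river 10
min |a| on river = 3

3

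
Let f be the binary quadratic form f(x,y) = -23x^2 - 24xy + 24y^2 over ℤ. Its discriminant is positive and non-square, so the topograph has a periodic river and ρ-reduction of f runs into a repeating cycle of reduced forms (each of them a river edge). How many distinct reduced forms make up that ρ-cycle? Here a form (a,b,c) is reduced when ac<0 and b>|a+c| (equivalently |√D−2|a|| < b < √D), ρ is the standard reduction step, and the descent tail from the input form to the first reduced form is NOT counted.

D = 2784, ⌊√D⌋ = 52
descent: ρ → (24,24,-23)  [lands on river]
river: ρ → (-23,22,25)
river: ρ → (25,28,-20)
river: ρ → (-20,52,1)
river: ρ → (1,52,-20)
river: ρ → (-20,28,25)
river: ρ → (25,22,-23)
river: ρ → (-23,24,24)
ρ-cycle length = 8 (tail of 1 descent step not counted)

8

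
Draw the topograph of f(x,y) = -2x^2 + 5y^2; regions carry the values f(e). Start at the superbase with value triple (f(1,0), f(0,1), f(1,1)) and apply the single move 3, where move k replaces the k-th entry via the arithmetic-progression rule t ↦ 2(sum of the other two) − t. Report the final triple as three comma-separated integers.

start (-2,5,3) = (f(1,0),f(0,1),f(1,1))
replace slot 3: 2·((-2)+5) − 3 = 3 → (-2,5,3)

-2,5,3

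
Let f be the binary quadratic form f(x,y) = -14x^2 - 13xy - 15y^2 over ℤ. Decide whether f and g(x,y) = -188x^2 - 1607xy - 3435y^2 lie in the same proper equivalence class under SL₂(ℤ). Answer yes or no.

D₁ = -671, D₂ = -671
f is negative-definite; reduce −f:
−f: reduced (well bottom): (14,13,15) with a≤c, −a<b≤a
flip sign back: reduced form of f is (-14,-13,-15)
g is negative-definite; reduce −g:
−g: translate: b→103 (≡1607 mod 376), so (188,1607,3435)→(188,103,15)
−g: flip: (188,103,15)→(15,-103,188)
−g: translate: b→-13 (≡-103 mod 30), so (15,-103,188)→(15,-13,14)
−g: flip: (15,-13,14)→(14,13,15)
−g: reduced (well bottom): (14,13,15) with a≤c, −a<b≤a
flip sign back: reduced form of g is (-14,-13,-15)
reduced forms (-14, -13, -15) vs (-14, -13, -15) ⇒ equivalent

yes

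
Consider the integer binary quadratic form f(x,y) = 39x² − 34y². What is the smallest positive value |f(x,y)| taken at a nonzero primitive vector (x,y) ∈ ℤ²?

descent: ρ → (-34,68,5)  [lands on river]
river: ρ → (5,72,-6)
river: ρ → (-6,72,5)
river: ρ → (5,68,-34)
closes: descent 1, river 4
min |a| on river = 5

5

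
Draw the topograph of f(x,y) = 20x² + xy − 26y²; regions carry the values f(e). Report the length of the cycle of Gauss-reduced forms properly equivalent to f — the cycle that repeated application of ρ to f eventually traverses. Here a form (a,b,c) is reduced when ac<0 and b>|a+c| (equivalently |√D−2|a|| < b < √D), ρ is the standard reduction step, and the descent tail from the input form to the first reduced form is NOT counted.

D = 2081, ⌊√D⌋ = 45
descent: ρ → (-26,-1,20)
descent: ρ → (20,41,-5)  [lands on river]
river: ρ → (-5,39,28)
river: ρ → (28,17,-16)
river: ρ → (-16,15,29)
river: ρ → (29,43,-2)
river: ρ → (-2,45,7)
river: ρ → (7,39,-20)
river: ρ → (-20,41,5)
river: ρ → (5,39,-28)
river: ρ → (-28,17,16)
river: ρ → (16,15,-29)
river: ρ → (-29,43,2)
river: ρ → (2,45,-7)
river: ρ → (-7,39,20)
ρ-cycle length = 14 (tail of 2 descent steps not counted)

14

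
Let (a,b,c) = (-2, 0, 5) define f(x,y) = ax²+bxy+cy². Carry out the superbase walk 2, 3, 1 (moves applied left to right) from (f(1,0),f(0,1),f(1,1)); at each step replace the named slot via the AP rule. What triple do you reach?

start (-2,5,3) = (f(1,0),f(0,1),f(1,1))
replace slot 2: 2·((-2)+3) − 5 = -3 → (-2,-3,3)
replace slot 3: 2·((-2)+(-3)) − 3 = -13 → (-2,-3,-13)
replace slot 1: 2·((-3)+(-13)) − (-2) = -30 → (-30,-3,-13)

-30,-3,-13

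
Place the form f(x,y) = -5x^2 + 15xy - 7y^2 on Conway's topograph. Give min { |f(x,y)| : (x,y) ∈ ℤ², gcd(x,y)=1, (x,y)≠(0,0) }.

descent: ρ → (-7,-1,3)
descent: ρ → (3,7,-3)  [lands on river]
river: ρ → (-3,5,5)
river: ρ → (5,5,-3)
river: ρ → (-3,7,3)
river: ρ → (3,5,-5)
river: ρ → (-5,5,3)
closes: descent 2, river 6
min |a| on river = 3

3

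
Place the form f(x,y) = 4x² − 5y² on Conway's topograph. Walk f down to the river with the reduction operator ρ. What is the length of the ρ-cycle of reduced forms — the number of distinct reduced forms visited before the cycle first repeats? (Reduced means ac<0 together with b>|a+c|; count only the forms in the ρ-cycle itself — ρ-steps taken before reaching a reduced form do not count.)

D = 80, ⌊√D⌋ = 8
descent: ρ → (-5,0,4)
descent: ρ → (4,8,-1)  [lands on river]
river: ρ → (-1,8,4)
ρ-cycle length = 2 (tail of 2 descent steps not counted)

2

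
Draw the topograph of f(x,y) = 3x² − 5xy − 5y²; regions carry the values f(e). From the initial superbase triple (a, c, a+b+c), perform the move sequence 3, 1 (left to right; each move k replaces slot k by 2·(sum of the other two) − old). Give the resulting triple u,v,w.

start (3,-5,-7) = (f(1,0),f(0,1),f(1,1))
replace slot 3: 2·(3+(-5)) − (-7) = 3 → (3,-5,3)
replace slot 1: 2·((-5)+3) − 3 = -7 → (-7,-5,3)

-7,-5,3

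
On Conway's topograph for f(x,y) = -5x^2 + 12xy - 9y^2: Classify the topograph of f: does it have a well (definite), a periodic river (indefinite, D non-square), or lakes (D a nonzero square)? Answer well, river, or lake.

D = b²−4ac = 12² − 4·(-5)·(-9) = -36
D < 0 ⇒ definite ⇒ every region one sign ⇒ single well

well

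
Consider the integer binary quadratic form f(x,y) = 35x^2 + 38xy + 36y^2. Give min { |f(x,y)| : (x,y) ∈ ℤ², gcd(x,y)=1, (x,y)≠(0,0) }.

translate: b→-32 (≡38 mod 70), so (35,38,36)→(35,-32,33)
flip: (35,-32,33)→(33,32,35)
reduced (well bottom): (33,32,35) with a≤c, −a<b≤a
well minimum = a = 33

33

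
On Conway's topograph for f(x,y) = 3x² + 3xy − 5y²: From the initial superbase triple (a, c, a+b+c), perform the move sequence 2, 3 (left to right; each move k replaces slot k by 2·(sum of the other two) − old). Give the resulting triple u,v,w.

start (3,-5,1) = (f(1,0),f(0,1),f(1,1))
replace slot 2: 2·(3+1) − (-5) = 13 → (3,13,1)
replace slot 3: 2·(3+13) − 1 = 31 → (3,13,31)

3,13,31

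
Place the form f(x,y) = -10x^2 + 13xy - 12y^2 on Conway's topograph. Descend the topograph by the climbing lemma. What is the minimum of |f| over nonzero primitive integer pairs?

translate: b→7 (≡-13 mod 20), so (10,-13,12)→(10,7,9)
flip: (10,7,9)→(9,-7,10)
reduced (well bottom): (9,-7,10) with a≤c, −a<b≤a
well minimum |f| = |-9| = 9 (negative-definite)

9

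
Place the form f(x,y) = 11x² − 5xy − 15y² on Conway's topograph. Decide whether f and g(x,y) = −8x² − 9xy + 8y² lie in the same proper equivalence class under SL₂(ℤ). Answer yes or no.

D₁ = 685, D₂ = 337
discriminants differ ⇒ not SL₂(ℤ)-equivalent

no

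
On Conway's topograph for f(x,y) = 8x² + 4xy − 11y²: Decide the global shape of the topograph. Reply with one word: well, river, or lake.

D = b²−4ac = 4² − 4·8·(-11) = 368
D > 0 non-square ⇒ indefinite ⇒ periodic river

river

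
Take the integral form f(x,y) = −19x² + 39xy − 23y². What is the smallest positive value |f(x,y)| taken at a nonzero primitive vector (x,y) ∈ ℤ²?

translate: b→-1 (≡-39 mod 38), so (19,-39,23)→(19,-1,3)
flip: (19,-1,3)→(3,1,19)
reduced (well bottom): (3,1,19) with a≤c, −a<b≤a
well minimum |f| = |-3| = 3 (negative-definite)

3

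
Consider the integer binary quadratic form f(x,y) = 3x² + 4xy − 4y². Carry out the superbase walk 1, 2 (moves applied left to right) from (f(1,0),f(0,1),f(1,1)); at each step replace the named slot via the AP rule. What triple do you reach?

start (3,-4,3) = (f(1,0),f(0,1),f(1,1))
replace slot 1: 2·((-4)+3) − 3 = -5 → (-5,-4,3)
replace slot 2: 2·((-5)+3) − (-4) = 0 → (-5,0,3)

-5,0,3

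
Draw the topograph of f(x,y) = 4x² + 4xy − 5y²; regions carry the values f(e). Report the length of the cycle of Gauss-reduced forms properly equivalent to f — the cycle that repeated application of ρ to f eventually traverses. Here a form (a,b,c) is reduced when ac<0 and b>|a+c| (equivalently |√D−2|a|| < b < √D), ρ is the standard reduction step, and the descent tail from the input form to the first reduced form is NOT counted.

D = 96, ⌊√D⌋ = 9
river: ρ → (-5,6,3)
river: ρ → (3,6,-5)
river: ρ → (-5,4,4)
river: ρ → (4,4,-5)
ρ-cycle length = 4 (tail of 0 descent steps not counted)

4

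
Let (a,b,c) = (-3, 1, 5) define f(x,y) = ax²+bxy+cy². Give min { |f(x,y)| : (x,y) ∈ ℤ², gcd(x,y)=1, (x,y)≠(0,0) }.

descent: ρ → (5,-1,-3)
descent: ρ → (-3,7,1)  [lands on river]
river: ρ → (1,7,-3)
river: ρ → (-3,5,3)
river: ρ → (3,7,-1)
river: ρ → (-1,7,3)
river: ρ → (3,5,-3)
closes: descent 2, river 6
min |a| on river = 1

1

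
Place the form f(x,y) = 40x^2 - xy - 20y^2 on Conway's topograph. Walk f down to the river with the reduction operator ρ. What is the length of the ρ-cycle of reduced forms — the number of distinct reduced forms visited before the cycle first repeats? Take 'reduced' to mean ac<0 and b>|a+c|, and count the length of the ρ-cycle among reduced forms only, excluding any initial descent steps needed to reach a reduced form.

D = 3201, ⌊√D⌋ = 56
descent: ρ → (-20,41,19)  [lands on river]
river: ρ → (19,35,-26)
river: ρ → (-26,17,28)
river: ρ → (28,39,-15)
river: ρ → (-15,51,10)
river: ρ → (10,49,-20)
river: ρ → (-20,31,28)
river: ρ → (28,25,-23)
river: ρ → (-23,21,30)
river: ρ → (30,39,-14)
river: ρ → (-14,45,21)
river: ρ → (21,39,-20)
ρ-cycle length = 12 (tail of 1 descent step not counted)

12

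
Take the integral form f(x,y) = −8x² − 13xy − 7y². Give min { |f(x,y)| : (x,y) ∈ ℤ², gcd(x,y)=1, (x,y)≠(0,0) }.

translate: b→-3 (≡13 mod 16), so (8,13,7)→(8,-3,2)
flip: (8,-3,2)→(2,3,8)
translate: b→-1 (≡3 mod 4), so (2,3,8)→(2,-1,7)
reduced (well bottom): (2,-1,7) with a≤c, −a<b≤a
well minimum |f| = |-2| = 2 (negative-definite)

2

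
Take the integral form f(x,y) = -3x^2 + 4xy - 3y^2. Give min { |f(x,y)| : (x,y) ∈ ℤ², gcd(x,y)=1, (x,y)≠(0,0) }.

translate: b→2 (≡-4 mod 6), so (3,-4,3)→(3,2,2)
flip: (3,2,2)→(2,-2,3)
translate: b→2 (≡-2 mod 4), so (2,-2,3)→(2,2,3)
reduced (well bottom): (2,2,3) with a≤c, −a<b≤a
well minimum |f| = |-2| = 2 (negative-definite)

2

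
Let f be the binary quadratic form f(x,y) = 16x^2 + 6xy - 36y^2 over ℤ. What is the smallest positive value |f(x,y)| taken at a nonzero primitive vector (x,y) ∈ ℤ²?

descent: ρ → (-36,-6,16)
descent: ρ → (16,38,-14)  [lands on river]
river: ρ → (-14,46,4)
river: ρ → (4,42,-36)
river: ρ → (-36,30,10)
river: ρ → (10,30,-36)
river: ρ → (-36,42,4)
river: ρ → (4,46,-14)
river: ρ → (-14,38,16)
river: ρ → (16,26,-26)
river: ρ → (-26,26,16)
closes: descent 2, river 10
min |a| on river = 4

4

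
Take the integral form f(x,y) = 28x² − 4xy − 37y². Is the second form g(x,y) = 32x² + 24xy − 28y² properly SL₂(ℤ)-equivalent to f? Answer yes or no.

D₁ = 4160, D₂ = 4160
river cycle of f (length 4): (28, 52, -13), (-13, 52, 28), (28, 60, -5), (-5, 60, 28)
river cycle of g (length 10): (-28, 32, 28), (28, 24, -32), (-32, 40, 20), (20, 40, -32), (-32, 24, 28), (28, 32, -28), (-28, 24, 32), (32, 40, -20), (-20, 40, 32), (32, 24, -28)
cycles differ ⇒ inequivalent

no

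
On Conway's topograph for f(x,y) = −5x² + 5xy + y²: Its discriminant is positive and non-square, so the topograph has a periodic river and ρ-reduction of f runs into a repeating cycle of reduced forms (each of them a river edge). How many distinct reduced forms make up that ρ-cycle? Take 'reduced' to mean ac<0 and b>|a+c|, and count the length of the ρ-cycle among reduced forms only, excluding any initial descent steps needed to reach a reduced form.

D = 45, ⌊√D⌋ = 6
river: ρ → (1,5,-5)
river: ρ → (-5,5,1)
ρ-cycle length = 2 (tail of 0 descent steps not counted)

2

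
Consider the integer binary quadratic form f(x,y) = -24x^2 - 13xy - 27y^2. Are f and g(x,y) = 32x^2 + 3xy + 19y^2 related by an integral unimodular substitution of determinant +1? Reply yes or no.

D₁ = -2423, D₂ = -2423
f is negative-definite; reduce −f:
−f: reduced (well bottom): (24,13,27) with a≤c, −a<b≤a
flip sign back: reduced form of f is (-24,-13,-27)
g: flip: (32,3,19)→(19,-3,32)
g: reduced (well bottom): (19,-3,32) with a≤c, −a<b≤a
reduced forms (-24, -13, -27) vs (19, -3, 32) ⇒ inequivalent

no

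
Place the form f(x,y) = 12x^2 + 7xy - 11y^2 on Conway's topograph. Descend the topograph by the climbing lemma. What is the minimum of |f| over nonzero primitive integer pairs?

river: ρ → (-11,15,8)
river: ρ → (8,17,-9)
river: ρ → (-9,19,6)
river: ρ → (6,17,-12)
river: ρ → (-12,7,11)
river: ρ → (11,15,-8)
river: ρ → (-8,17,9)
river: ρ → (9,19,-6)
river: ρ → (-6,17,12)
river: ρ → (12,7,-11)
closes: descent 0, river 10
min |a| on river = 6

6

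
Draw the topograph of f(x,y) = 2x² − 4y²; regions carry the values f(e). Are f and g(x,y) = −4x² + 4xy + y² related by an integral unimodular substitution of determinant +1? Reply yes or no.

D₁ = 32, D₂ = 32
river cycle of f (length 2): (2, 4, -2), (-2, 4, 2)
river cycle of g (length 2): (1, 4, -4), (-4, 4, 1)
cycles differ ⇒ inequivalent

no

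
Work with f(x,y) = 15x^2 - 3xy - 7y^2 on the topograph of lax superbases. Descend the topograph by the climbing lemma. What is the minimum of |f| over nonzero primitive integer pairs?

descent: ρ → (-7,17,5)  [lands on river]
river: ρ → (5,13,-13)
river: ρ → (-13,13,5)
river: ρ → (5,17,-7)
river: ρ → (-7,11,11)
river: ρ → (11,11,-7)
closes: descent 1, river 6
min |a| on river = 5

5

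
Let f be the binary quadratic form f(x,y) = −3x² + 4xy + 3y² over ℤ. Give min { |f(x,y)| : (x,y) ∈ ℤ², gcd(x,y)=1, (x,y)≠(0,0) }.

river: ρ → (3,2,-4)
river: ρ → (-4,6,1)
river: ρ → (1,6,-4)
river: ρ → (-4,2,3)
river: ρ → (3,4,-3)
river: ρ → (-3,2,4)
river: ρ → (4,6,-1)
river: ρ → (-1,6,4)
river: ρ → (4,2,-3)
river: ρ → (-3,4,3)
closes: descent 0, river 10
min |a| on river = 1

1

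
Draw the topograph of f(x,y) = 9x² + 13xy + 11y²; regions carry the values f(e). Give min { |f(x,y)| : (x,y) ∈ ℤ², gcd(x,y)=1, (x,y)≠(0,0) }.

translate: b→-5 (≡13 mod 18), so (9,13,11)→(9,-5,7)
flip: (9,-5,7)→(7,5,9)
reduced (well bottom): (7,5,9) with a≤c, −a<b≤a
well minimum = a = 7

7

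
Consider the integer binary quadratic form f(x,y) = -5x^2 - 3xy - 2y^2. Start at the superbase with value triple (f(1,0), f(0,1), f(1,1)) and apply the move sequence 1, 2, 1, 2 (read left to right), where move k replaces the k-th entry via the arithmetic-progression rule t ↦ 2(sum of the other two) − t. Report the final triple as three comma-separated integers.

start (-5,-2,-10) = (f(1,0),f(0,1),f(1,1))
replace slot 1: 2·((-2)+(-10)) − (-5) = -19 → (-19,-2,-10)
replace slot 2: 2·((-19)+(-10)) − (-2) = -56 → (-19,-56,-10)
replace slot 1: 2·((-56)+(-10)) − (-19) = -113 → (-113,-56,-10)
replace slot 2: 2·((-113)+(-10)) − (-56) = -190 → (-113,-190,-10)

-113,-190,-10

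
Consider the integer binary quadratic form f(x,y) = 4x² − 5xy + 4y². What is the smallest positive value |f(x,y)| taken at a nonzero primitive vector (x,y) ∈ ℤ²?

translate: b→3 (≡-5 mod 8), so (4,-5,4)→(4,3,3)
flip: (4,3,3)→(3,-3,4)
translate: b→3 (≡-3 mod 6), so (3,-3,4)→(3,3,4)
reduced (well bottom): (3,3,4) with a≤c, −a<b≤a
well minimum = a = 3

3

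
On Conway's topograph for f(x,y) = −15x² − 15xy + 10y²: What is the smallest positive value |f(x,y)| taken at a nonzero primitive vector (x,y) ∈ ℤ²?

descent: ρ → (10,15,-15)  [lands on river]
river: ρ → (-15,15,10)
river: ρ → (10,25,-5)
river: ρ → (-5,25,10)
closes: descent 1, river 4
min |a| on river = 5

5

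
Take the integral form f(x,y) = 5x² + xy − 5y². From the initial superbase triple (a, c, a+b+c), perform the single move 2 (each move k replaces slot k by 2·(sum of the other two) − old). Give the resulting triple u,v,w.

start (5,-5,1) = (f(1,0),f(0,1),f(1,1))
replace slot 2: 2·(5+1) − (-5) = 17 → (5,17,1)

5,17,1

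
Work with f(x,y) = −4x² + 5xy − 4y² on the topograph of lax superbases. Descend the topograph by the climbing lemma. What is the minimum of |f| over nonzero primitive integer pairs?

translate: b→3 (≡-5 mod 8), so (4,-5,4)→(4,3,3)
flip: (4,3,3)→(3,-3,4)
translate: b→3 (≡-3 mod 6), so (3,-3,4)→(3,3,4)
reduced (well bottom): (3,3,4) with a≤c, −a<b≤a
well minimum |f| = |-3| = 3 (negative-definite)

3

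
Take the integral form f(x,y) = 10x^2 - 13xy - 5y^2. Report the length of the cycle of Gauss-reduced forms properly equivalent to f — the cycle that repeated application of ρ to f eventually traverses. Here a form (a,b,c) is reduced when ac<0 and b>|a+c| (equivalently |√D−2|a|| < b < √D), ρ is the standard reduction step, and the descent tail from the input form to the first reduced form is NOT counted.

D = 369, ⌊√D⌋ = 19
descent: ρ → (-5,13,10)  [lands on river]
river: ρ → (10,7,-8)
river: ρ → (-8,9,9)
river: ρ → (9,9,-8)
river: ρ → (-8,7,10)
river: ρ → (10,13,-5)
river: ρ → (-5,17,4)
river: ρ → (4,15,-9)
river: ρ → (-9,3,10)
river: ρ → (10,17,-2)
river: ρ → (-2,19,1)
river: ρ → (1,19,-2)
river: ρ → (-2,17,10)
river: ρ → (10,3,-9)
river: ρ → (-9,15,4)
river: ρ → (4,17,-5)
ρ-cycle length = 16 (tail of 1 descent step not counted)

16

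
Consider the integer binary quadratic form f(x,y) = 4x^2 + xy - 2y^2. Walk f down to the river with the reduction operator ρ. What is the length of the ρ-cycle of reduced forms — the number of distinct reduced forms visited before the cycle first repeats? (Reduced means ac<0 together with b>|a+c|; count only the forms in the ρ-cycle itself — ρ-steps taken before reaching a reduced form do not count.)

D = 33, ⌊√D⌋ = 5
descent: ρ → (-2,3,3)  [lands on river]
river: ρ → (3,3,-2)
river: ρ → (-2,5,1)
river: ρ → (1,5,-2)
ρ-cycle length = 4 (tail of 1 descent step not counted)

4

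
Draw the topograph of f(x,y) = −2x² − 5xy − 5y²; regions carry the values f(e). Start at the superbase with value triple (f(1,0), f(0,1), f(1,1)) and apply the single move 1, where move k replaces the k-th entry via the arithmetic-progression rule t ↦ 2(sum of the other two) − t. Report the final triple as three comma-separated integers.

start (-2,-5,-12) = (f(1,0),f(0,1),f(1,1))
replace slot 1: 2·((-5)+(-12)) − (-2) = -32 → (-32,-5,-12)

-32,-5,-12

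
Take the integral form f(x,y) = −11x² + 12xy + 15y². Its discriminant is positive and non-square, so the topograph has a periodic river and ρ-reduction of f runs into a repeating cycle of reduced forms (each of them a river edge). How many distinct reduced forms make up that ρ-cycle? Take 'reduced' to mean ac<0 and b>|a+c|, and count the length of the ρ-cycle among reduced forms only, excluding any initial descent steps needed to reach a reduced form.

D = 804, ⌊√D⌋ = 28
river: ρ → (15,18,-8)
river: ρ → (-8,14,19)
river: ρ → (19,24,-3)
river: ρ → (-3,24,19)
river: ρ → (19,14,-8)
river: ρ → (-8,18,15)
river: ρ → (15,12,-11)
river: ρ → (-11,10,16)
river: ρ → (16,22,-5)
river: ρ → (-5,28,1)
river: ρ → (1,28,-5)
river: ρ → (-5,22,16)
river: ρ → (16,10,-11)
river: ρ → (-11,12,15)
ρ-cycle length = 14 (tail of 0 descent steps not counted)

14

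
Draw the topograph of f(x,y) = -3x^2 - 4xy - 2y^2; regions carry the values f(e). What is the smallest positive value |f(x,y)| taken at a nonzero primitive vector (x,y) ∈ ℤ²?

translate: b→-2 (≡4 mod 6), so (3,4,2)→(3,-2,1)
flip: (3,-2,1)→(1,2,3)
translate: b→0 (≡2 mod 2), so (1,2,3)→(1,0,2)
reduced (well bottom): (1,0,2) with a≤c, −a<b≤a
well minimum |f| = |-1| = 1 (negative-definite)

1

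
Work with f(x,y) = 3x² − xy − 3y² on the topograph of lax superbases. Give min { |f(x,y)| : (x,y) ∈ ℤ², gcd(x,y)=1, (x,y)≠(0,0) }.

descent: ρ → (-3,1,3)  [lands on river]
river: ρ → (3,5,-1)
river: ρ → (-1,5,3)
river: ρ → (3,1,-3)
river: ρ → (-3,5,1)
river: ρ → (1,5,-3)
closes: descent 1, river 6
min |a| on river = 1

1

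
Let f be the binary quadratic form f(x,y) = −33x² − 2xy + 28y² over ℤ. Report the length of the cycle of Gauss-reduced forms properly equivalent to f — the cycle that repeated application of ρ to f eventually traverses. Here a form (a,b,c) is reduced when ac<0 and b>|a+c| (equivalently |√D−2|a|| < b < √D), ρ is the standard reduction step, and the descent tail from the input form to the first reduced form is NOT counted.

D = 3700, ⌊√D⌋ = 60
descent: ρ → (28,58,-3)  [lands on river]
river: ρ → (-3,56,47)
river: ρ → (47,38,-12)
river: ρ → (-12,58,7)
river: ρ → (7,54,-28)
river: ρ → (-28,58,3)
river: ρ → (3,56,-47)
river: ρ → (-47,38,12)
river: ρ → (12,58,-7)
river: ρ → (-7,54,28)
ρ-cycle length = 10 (tail of 1 descent step not counted)

10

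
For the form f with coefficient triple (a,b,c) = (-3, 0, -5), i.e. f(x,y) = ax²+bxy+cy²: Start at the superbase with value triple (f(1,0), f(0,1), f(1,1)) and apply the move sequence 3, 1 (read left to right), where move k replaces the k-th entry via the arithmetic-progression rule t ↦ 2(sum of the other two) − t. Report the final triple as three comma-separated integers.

start (-3,-5,-8) = (f(1,0),f(0,1),f(1,1))
replace slot 3: 2·((-3)+(-5)) − (-8) = -8 → (-3,-5,-8)
replace slot 1: 2·((-5)+(-8)) − (-3) = -23 → (-23,-5,-8)

-23,-5,-8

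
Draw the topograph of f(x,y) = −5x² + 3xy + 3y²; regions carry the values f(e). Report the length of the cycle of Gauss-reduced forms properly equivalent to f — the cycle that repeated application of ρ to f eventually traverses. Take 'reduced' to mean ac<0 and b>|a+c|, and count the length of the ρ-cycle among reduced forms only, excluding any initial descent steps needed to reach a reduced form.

D = 69, ⌊√D⌋ = 8
river: ρ → (3,3,-5)
river: ρ → (-5,7,1)
river: ρ → (1,7,-5)
river: ρ → (-5,3,3)
ρ-cycle length = 4 (tail of 0 descent steps not counted)

4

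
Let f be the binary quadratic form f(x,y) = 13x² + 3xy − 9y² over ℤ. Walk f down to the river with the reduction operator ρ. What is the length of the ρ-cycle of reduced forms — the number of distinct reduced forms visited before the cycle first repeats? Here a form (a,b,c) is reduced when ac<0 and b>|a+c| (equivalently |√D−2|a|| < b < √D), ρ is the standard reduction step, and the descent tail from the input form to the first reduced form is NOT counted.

D = 477, ⌊√D⌋ = 21
descent: ρ → (-9,15,7)  [lands on river]
river: ρ → (7,13,-11)
river: ρ → (-11,9,9)
river: ρ → (9,9,-11)
river: ρ → (-11,13,7)
river: ρ → (7,15,-9)
river: ρ → (-9,21,1)
river: ρ → (1,21,-9)
ρ-cycle length = 8 (tail of 1 descent step not counted)

8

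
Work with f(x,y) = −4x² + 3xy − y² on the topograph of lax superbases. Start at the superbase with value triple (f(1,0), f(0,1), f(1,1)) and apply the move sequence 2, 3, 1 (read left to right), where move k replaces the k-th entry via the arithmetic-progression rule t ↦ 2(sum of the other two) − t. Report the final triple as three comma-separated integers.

start (-4,-1,-2) = (f(1,0),f(0,1),f(1,1))
replace slot 2: 2·((-4)+(-2)) − (-1) = -11 → (-4,-11,-2)
replace slot 3: 2·((-4)+(-11)) − (-2) = -28 → (-4,-11,-28)
replace slot 1: 2·((-11)+(-28)) − (-4) = -74 → (-74,-11,-28)

-74,-11,-28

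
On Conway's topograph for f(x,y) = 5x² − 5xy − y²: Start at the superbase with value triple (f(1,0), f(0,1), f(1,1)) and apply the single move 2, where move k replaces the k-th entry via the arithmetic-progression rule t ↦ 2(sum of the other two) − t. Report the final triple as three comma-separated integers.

start (5,-1,-1) = (f(1,0),f(0,1),f(1,1))
replace slot 2: 2·(5+(-1)) − (-1) = 9 → (5,9,-1)

5,9,-1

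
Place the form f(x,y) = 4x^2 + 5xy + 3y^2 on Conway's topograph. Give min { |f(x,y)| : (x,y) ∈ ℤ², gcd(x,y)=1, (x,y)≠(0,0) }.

translate: b→-3 (≡5 mod 8), so (4,5,3)→(4,-3,2)
flip: (4,-3,2)→(2,3,4)
translate: b→-1 (≡3 mod 4), so (2,3,4)→(2,-1,3)
reduced (well bottom): (2,-1,3) with a≤c, −a<b≤a
well minimum = a = 2

2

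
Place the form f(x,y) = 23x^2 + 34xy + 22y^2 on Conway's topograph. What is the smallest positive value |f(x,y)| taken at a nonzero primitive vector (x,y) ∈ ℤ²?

translate: b→-12 (≡34 mod 46), so (23,34,22)→(23,-12,11)
flip: (23,-12,11)→(11,12,23)
translate: b→-10 (≡12 mod 22), so (11,12,23)→(11,-10,22)
reduced (well bottom): (11,-10,22) with a≤c, −a<b≤a
well minimum = a = 11

11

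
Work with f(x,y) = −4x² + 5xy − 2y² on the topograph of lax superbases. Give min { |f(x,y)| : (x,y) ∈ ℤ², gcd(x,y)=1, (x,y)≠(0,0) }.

translate: b→3 (≡-5 mod 8), so (4,-5,2)→(4,3,1)
flip: (4,3,1)→(1,-3,4)
translate: b→1 (≡-3 mod 2), so (1,-3,4)→(1,1,2)
reduced (well bottom): (1,1,2) with a≤c, −a<b≤a
well minimum |f| = |-1| = 1 (negative-definite)

1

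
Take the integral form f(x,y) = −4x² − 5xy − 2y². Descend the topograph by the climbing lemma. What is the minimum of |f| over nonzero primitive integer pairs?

translate: b→-3 (≡5 mod 8), so (4,5,2)→(4,-3,1)
flip: (4,-3,1)→(1,3,4)
translate: b→1 (≡3 mod 2), so (1,3,4)→(1,1,2)
reduced (well bottom): (1,1,2) with a≤c, −a<b≤a
well minimum |f| = |-1| = 1 (negative-definite)

1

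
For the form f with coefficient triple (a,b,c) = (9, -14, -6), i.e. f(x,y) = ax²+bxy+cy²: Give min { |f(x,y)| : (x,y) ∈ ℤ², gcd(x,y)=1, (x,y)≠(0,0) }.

descent: ρ → (-6,14,9)  [lands on river]
river: ρ → (9,4,-11)
river: ρ → (-11,18,2)
river: ρ → (2,18,-11)
river: ρ → (-11,4,9)
river: ρ → (9,14,-6)
river: ρ → (-6,10,13)
river: ρ → (13,16,-3)
river: ρ → (-3,20,1)
river: ρ → (1,20,-3)
river: ρ → (-3,16,13)
river: ρ → (13,10,-6)
closes: descent 1, river 12
min |a| on river = 1

1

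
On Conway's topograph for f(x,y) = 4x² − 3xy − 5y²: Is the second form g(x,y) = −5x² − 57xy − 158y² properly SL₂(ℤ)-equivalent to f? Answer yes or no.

D₁ = 89, D₂ = 89
river cycle of f (length 14): (-5, 3, 4), (4, 5, -4), (-4, 3, 5), (5, 7, -2), (-2, 9, 1), (1, 9, -2), (-2, 7, 5), (5, 3, -4), (-4, 5, 4), (4, 3, -5), … (4 more)
river cycle of g (length 14): (-5, 3, 4), (4, 5, -4), (-4, 3, 5), (5, 7, -2), (-2, 9, 1), (1, 9, -2), (-2, 7, 5), (5, 3, -4), (-4, 5, 4), (4, 3, -5), … (4 more)
cycles coincide ⇒ equivalent

yes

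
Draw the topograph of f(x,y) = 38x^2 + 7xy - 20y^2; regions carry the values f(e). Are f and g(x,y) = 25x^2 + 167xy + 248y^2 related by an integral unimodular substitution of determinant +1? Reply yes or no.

D₁ = 3089, D₂ = 3089
river cycle of f (length 102): (-20, 33, 25), (25, 17, -28), (-28, 39, 14), (14, 45, -19), (-19, 31, 28), (28, 25, -22), (-22, 19, 31), (31, 43, -10), (-10, 37, 43), (43, 49, -4), … (92 more)
river cycle of g (length 102): (25, 17, -28), (-28, 39, 14), (14, 45, -19), (-19, 31, 28), (28, 25, -22), (-22, 19, 31), (31, 43, -10), (-10, 37, 43), (43, 49, -4), (-4, 55, 4), … (92 more)
cycles coincide ⇒ equivalent

yes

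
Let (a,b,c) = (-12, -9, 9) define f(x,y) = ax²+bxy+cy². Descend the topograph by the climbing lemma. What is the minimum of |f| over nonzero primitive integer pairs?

descent: ρ → (9,9,-12)  [lands on river]
river: ρ → (-12,15,6)
river: ρ → (6,21,-3)
river: ρ → (-3,21,6)
river: ρ → (6,15,-12)
river: ρ → (-12,9,9)
closes: descent 1, river 6
min |a| on river = 3

3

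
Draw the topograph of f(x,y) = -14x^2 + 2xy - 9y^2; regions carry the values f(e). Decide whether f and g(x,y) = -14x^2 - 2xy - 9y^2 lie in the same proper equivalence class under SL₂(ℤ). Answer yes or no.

D₁ = -500, D₂ = -500
f is negative-definite; reduce −f:
−f: flip: (14,-2,9)→(9,2,14)
−f: reduced (well bottom): (9,2,14) with a≤c, −a<b≤a
flip sign back: reduced form of f is (-9,-2,-14)
g is negative-definite; reduce −g:
−g: flip: (14,2,9)→(9,-2,14)
−g: reduced (well bottom): (9,-2,14) with a≤c, −a<b≤a
flip sign back: reduced form of g is (-9,2,-14)
reduced forms (-9, -2, -14) vs (-9, 2, -14) ⇒ inequivalent

no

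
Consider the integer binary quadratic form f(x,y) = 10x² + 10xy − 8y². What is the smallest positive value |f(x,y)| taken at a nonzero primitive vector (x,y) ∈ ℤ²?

river: ρ → (-8,6,12)
river: ρ → (12,18,-2)
river: ρ → (-2,18,12)
river: ρ → (12,6,-8)
river: ρ → (-8,10,10)
river: ρ → (10,10,-8)
closes: descent 0, river 6
min |a| on river = 2

2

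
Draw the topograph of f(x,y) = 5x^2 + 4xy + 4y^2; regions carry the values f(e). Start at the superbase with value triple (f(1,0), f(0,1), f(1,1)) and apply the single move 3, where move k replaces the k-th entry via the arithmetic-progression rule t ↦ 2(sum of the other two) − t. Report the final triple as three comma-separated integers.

start (5,4,13) = (f(1,0),f(0,1),f(1,1))
replace slot 3: 2·(5+4) − 13 = 5 → (5,4,5)

5,4,5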